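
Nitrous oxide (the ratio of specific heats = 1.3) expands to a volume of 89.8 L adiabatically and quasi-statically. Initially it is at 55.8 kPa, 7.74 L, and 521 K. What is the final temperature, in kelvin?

T₂ ≈ 250 K

For a reversible adiabat TV^(γ−1) is constant, so T₂ = T₁ (V₁/V₂)^(γ−1).
T₂ = 521 × (7.74/89.8)^(0.3) = 249.7 K.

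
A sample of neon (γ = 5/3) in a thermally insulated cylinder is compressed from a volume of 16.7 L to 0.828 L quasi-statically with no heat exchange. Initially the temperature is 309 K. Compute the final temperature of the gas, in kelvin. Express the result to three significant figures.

T₂ ≈ 2290 K

Adiabatic: T₁V₁^(γ−1) = T₂V₂^(γ−1) ⇒ T₂ = T₁ (V₁/V₂)^(γ−1).
T₂ = 309 × (16.7/0.828)^(2/3) = 2290 K.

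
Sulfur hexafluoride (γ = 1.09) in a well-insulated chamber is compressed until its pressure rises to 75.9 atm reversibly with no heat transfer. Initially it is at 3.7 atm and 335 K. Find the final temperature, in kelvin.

T₂ ≈ 430 K

Along an adiabat T P^((1−γ)/γ) is constant, so T₂ = T₁ (P₂/P₁)^((γ−1)/γ).
T₂ = 335 × (75.9/3.7)^(0.0826) = 429.9 K.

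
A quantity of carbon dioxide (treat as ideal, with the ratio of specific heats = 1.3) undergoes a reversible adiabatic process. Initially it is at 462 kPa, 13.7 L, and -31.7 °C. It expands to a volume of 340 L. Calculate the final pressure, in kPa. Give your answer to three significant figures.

P₂ ≈ 7.10 kPa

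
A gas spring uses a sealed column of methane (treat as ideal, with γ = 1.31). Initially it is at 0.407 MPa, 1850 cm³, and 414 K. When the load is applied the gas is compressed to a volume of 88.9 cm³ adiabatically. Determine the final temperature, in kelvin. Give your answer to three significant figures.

For a reversible adiabat TV^(γ−1) is constant, so T₂ = T₁ (V₁/V₂)^(γ−1).
T₂ = 414 × (1850/88.9)^(0.31) = 1061 K.

T₂ ≈ 1060 K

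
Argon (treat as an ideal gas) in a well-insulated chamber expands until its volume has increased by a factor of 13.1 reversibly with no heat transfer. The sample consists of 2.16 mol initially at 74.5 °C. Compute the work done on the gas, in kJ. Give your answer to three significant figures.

W ≈ -7.68 kJ

Adiabatic: T₁V₁^(γ−1) = T₂V₂^(γ−1) ⇒ T₂ = T₁ (V₁/V₂)^(γ−1).
γ = 5/3 for a monatomic ideal gas, so γ−1 = 2/3.
T₁ = 74.5 °C = 347.6 K.
T₂ = 347.6 × (1/13.1)^(2/3) = 62.56 K.
Q = 0, so ΔU = W_on_gas = nCᵥΔT with Cᵥ = R/(γ−1) = 12.47 J/(mol·K).
ΔU = 2.16 × 12.47 × (62.56 − 347.6) = -7680 J.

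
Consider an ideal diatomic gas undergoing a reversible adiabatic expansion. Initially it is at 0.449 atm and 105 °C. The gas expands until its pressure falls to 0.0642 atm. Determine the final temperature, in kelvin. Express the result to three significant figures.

T₂ ≈ 217 K

Adiabatic: T₂/T₁ = (P₂/P₁)^((γ−1)/γ).
For a diatomic ideal gas γ = 7/5, so (γ−1)/γ = 2/7.
T₁ = 105 °C = 378.1 K.
T₂ = 378.1 × (0.0642/0.449)^(2/7) = 216.9 K.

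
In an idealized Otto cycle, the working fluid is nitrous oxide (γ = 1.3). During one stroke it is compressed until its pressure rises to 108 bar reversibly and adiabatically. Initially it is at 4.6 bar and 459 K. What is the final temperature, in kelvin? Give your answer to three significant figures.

T₂ ≈ 951 K

Along an adiabat T P^((1−γ)/γ) is constant, so T₂ = T₁ (P₂/P₁)^((γ−1)/γ).
T₂ = 459 × (108/4.6)^(0.231) = 950.9 K.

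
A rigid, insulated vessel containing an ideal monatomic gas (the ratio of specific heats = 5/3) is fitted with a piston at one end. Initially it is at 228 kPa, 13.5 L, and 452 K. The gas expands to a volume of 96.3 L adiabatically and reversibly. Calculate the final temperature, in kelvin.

T₂ ≈ 122 K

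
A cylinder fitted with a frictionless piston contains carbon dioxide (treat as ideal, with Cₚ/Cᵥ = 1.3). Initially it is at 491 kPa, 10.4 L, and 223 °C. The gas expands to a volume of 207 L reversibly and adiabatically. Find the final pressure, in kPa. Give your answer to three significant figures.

P₂ ≈ 10.1 kPa

Since PV^γ is constant along a reversible adiabat, P₂ = P₁ (V₁/V₂)^γ.
P₂ = 491 × (10.4/207)^(1.3) = 10.06 kPa.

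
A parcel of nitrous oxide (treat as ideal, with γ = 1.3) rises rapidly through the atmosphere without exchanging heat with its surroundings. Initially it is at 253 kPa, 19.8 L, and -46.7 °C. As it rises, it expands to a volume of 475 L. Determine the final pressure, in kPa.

P₂ ≈ 4.07 kPa

Adiabatic: P₁V₁^γ = P₂V₂^γ ⇒ P₂ = P₁ (V₁/V₂)^γ.
P₂ = 253 × (19.8/475)^(1.3) = 4.065 kPa.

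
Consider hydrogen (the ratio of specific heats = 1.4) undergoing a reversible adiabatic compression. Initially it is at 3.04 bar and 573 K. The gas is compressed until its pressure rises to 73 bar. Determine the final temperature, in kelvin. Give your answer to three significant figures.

T₂ ≈ 1420 K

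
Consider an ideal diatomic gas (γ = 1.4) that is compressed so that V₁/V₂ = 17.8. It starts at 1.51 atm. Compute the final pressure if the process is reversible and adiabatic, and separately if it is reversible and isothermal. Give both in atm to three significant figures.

adiabatic: 85.0 atm; isothermal: 26.9 atm

Isothermal: P₂ = P₁(V₁/V₂) = 1.51×17.8 = 26.88 atm.
Adiabatic: P₂ = P₁(V₁/V₂)^γ = 1.51×17.8^(1.4) = 85.03 atm.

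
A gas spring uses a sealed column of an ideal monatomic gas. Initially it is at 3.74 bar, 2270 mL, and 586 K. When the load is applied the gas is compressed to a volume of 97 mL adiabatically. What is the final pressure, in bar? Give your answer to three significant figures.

P₂ ≈ 716 bar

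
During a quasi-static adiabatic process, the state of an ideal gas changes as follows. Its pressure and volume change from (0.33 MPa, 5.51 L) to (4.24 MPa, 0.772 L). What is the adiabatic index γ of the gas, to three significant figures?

γ ≈ 1.30

PV^γ = const ⇒ γ = ln(P₂/P₁) / ln(V₁/V₂).
γ = ln(4.24/0.33) / ln(5.51/0.772) = 1.299.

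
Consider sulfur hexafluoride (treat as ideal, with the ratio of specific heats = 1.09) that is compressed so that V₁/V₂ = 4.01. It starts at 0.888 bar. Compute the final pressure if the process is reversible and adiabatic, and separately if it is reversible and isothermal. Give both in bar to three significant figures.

Isothermal: P₂ = P₁(V₁/V₂) = 0.888×4.01 = 3.561 bar.
Adiabatic: P₂ = P₁(V₁/V₂)^γ = 0.888×4.01^(1.09) = 4.035 bar.

adiabatic: 4.03 bar; isothermal: 3.56 bar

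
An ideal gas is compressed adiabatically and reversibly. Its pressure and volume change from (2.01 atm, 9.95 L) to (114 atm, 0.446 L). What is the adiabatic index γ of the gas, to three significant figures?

γ ≈ 1.30

PV^γ = const ⇒ γ = ln(P₂/P₁) / ln(V₁/V₂).
γ = ln(114/2.01) / ln(9.95/0.446) = 1.3.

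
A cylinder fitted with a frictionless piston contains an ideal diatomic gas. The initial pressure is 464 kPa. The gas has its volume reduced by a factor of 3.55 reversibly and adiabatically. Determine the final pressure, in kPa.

P₂ ≈ 2730 kPa

Adiabatic: P₁V₁^γ = P₂V₂^γ ⇒ P₂ = P₁ (V₁/V₂)^γ.
For a diatomic ideal gas γ = 7/5.
P₂ = 464 × 3.55^(7/5) = 2734 kPa.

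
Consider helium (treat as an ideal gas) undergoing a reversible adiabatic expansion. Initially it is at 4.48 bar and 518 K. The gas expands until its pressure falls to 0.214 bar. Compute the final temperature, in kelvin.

Adiabatic: T₂/T₁ = (P₂/P₁)^((γ−1)/γ).
For a monatomic ideal gas γ = 5/3, so (γ−1)/γ = 2/5.
T₂ = 518 × (0.214/4.48)^(2/5) = 153.5 K.

T₂ ≈ 153 K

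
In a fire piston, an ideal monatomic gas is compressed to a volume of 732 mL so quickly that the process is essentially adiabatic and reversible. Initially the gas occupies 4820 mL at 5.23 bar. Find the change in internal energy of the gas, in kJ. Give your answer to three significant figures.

γ = 5/3 for a monatomic ideal gas.
P₂ = P₁(V₁/V₂)^γ = 5.23×(4820/732)^(5/3) = 121 bar.
For a reversible adiabat, W_by_gas = (P₁V₁ − P₂V₂)/(γ−1).
W_by = (523000×0.00482 − 1.21×10^7×0.000732) / (2/3) = -9503 J.
Q = 0 ⇒ ΔU = −W_by = 9503 J.

ΔU ≈ 9.50 kJ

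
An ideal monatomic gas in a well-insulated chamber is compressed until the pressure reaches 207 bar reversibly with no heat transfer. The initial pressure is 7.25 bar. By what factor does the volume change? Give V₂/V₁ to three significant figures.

V₂/V₁ ≈ 0.134

From PV^γ = const, V₂/V₁ = (P₁/P₂)^(1/γ).
For a monatomic ideal gas γ = 5/3.
V₂/V₁ = (7.25/207)^(3/5) = 0.1339.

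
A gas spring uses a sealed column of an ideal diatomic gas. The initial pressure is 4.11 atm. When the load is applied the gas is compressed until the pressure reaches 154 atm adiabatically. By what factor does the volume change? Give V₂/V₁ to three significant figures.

From PV^γ = const, V₂/V₁ = (P₁/P₂)^(1/γ).
For a diatomic ideal gas γ = 7/5.
V₂/V₁ = (4.11/154)^(5/7) = 0.07515.

V₂/V₁ ≈ 0.0752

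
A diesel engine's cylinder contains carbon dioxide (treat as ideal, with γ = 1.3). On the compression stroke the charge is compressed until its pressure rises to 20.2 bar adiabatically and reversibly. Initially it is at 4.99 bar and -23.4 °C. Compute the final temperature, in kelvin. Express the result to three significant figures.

T₂ ≈ 345 K

Along an adiabat T P^((1−γ)/γ) is constant, so T₂ = T₁ (P₂/P₁)^((γ−1)/γ).
T₁ = -23.4 °C = 249.7 K.
T₂ = 249.7 × (20.2/4.99)^(0.231) = 344.9 K.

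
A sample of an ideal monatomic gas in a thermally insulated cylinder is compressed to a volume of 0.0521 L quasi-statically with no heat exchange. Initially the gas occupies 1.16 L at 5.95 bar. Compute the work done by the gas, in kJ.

γ = 5/3 for a monatomic ideal gas.
P₂ = P₁(V₁/V₂)^γ = 5.95×(1.16/0.0521)^(5/3) = 1048 bar.
For a reversible adiabat, W_by_gas = (P₁V₁ − P₂V₂)/(γ−1).
W_by = (595000×0.00116 − 1.048×10^8×5.21×10^-5) / (2/3) = -7158 J.

W ≈ -7.16 kJ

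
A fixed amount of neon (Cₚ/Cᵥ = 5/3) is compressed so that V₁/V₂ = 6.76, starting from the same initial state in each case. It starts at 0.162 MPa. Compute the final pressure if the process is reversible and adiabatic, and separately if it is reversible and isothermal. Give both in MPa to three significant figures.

adiabatic: 3.92 MPa; isothermal: 1.10 MPa

Isothermal: P₂ = P₁(V₁/V₂) = 0.162×6.76 = 1.095 MPa.
Adiabatic: P₂ = P₁(V₁/V₂)^γ = 0.162×6.76^(5/3) = 3.915 MPa.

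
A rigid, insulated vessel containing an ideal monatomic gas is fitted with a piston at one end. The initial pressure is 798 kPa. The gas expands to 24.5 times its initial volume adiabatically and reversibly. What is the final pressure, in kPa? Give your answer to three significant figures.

P₂ ≈ 3.86 kPa

Adiabatic: P₁V₁^γ = P₂V₂^γ ⇒ P₂ = P₁ (V₁/V₂)^γ.
For a monatomic ideal gas γ = 5/3.
P₂ = 798 × (1/24.5)^(5/3) = 3.861 kPa.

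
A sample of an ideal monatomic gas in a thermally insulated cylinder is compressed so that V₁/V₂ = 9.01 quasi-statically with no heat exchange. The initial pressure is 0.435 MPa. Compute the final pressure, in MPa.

Since PV^γ is constant along a reversible adiabat, P₂ = P₁ (V₁/V₂)^γ.
For a monatomic ideal gas γ = 5/3.
P₂ = 0.435 × 9.01^(5/3) = 16.97 MPa.

P₂ ≈ 17.0 MPa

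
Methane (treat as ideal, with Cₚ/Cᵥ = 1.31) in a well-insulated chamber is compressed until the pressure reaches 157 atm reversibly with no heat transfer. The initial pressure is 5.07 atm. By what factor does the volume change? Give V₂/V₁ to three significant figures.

V₂/V₁ ≈ 0.0728

From PV^γ = const, V₂/V₁ = (P₁/P₂)^(1/γ).
V₂/V₁ = (5.07/157)^(0.763) = 0.07276.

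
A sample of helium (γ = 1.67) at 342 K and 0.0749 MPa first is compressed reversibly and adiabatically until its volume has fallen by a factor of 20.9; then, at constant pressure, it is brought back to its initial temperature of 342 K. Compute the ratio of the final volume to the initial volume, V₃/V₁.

V₃/V₁ ≈ 0.00624

Adiabatic step: V₂/V₁ = 0.04785; T₂ = T₁·20.9^(0.67) = 2621 K.
Isobaric step: V₃/V₂ = T₃/T₂ = 342/2621.
V₃/V₁ = (V₂/V₁)(V₃/V₂) = 0.04785 × (342/2621) = 0.006242.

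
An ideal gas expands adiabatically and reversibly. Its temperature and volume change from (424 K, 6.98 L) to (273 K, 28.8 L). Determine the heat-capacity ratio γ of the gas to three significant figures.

γ ≈ 1.31

TV^(γ−1) = const ⇒ γ − 1 = ln(T₂/T₁) / ln(V₁/V₂).
γ = 1 + ln(273/424) / ln(6.98/28.8) = 1.311.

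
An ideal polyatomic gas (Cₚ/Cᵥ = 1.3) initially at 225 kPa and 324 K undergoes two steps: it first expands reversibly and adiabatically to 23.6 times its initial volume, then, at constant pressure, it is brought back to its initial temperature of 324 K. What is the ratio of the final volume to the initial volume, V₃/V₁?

Adiabatic step: V₂/V₁ = 23.6; T₂ = T₁·(1/23.6)^(0.3) = 125.5 K.
Isobaric step: V₃/V₂ = T₃/T₂ = 324/125.5.
V₃/V₁ = (V₂/V₁)(V₃/V₂) = 23.6 × (324/125.5) = 60.92.

V₃/V₁ ≈ 60.9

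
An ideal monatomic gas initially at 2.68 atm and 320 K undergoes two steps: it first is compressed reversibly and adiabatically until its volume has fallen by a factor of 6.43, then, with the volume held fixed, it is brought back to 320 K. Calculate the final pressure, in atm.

P₃ ≈ 17.2 atm

For a monatomic ideal gas γ = 5/3.
Adiabatic step (PV^γ = const): P₂ = 2.68×6.43^(5/3) = 59.59 atm; T₂ = 320×6.43^(2/3) = 1107 K.
Isochoric: P₃ = P₂(T₃/T₂) = 59.59 × (320/1107) = 17.23 atm.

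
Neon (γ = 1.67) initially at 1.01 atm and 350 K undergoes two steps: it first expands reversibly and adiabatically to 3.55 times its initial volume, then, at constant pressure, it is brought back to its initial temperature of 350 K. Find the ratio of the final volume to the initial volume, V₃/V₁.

Adiabatic step: V₂/V₁ = 3.55; T₂ = T₁·(1/3.55)^(0.67) = 149.8 K.
Isobaric step: V₃/V₂ = T₃/T₂ = 350/149.8.
V₃/V₁ = (V₂/V₁)(V₃/V₂) = 3.55 × (350/149.8) = 8.296.

V₃/V₁ ≈ 8.30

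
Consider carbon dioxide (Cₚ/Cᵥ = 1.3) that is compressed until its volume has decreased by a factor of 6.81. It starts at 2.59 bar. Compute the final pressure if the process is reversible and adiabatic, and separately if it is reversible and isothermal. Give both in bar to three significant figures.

adiabatic: 31.4 bar; isothermal: 17.6 bar

Isothermal: P₂ = P₁(V₁/V₂) = 2.59×6.81 = 17.64 bar.
Adiabatic: P₂ = P₁(V₁/V₂)^γ = 2.59×6.81^(1.3) = 31.36 bar.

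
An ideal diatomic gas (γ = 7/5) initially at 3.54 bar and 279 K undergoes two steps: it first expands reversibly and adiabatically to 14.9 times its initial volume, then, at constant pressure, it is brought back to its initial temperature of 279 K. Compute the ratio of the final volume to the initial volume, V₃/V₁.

V₃/V₁ ≈ 43.9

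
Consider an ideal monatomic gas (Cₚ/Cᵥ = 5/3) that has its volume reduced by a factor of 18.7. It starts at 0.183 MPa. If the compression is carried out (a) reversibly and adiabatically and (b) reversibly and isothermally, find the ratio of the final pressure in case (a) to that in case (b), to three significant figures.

P_adiabatic / P_isothermal ≈ 7.05

Isothermal: P_b = P₁(V₁/V₂) = 0.183×18.7.
Adiabatic: P_a = P₁(V₁/V₂)^γ = 0.183×18.7^(5/3).
P_a/P_b = (V₁/V₂)^(γ−1) = 18.7^(2/3) = 7.045.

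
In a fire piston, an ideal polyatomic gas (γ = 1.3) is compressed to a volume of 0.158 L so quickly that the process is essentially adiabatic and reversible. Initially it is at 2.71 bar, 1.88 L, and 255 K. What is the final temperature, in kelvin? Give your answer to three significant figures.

T₂ ≈ 536 K

For a reversible adiabat TV^(γ−1) is constant, so T₂ = T₁ (V₁/V₂)^(γ−1).
T₂ = 255 × (1.88/0.158)^(0.3) = 536 K.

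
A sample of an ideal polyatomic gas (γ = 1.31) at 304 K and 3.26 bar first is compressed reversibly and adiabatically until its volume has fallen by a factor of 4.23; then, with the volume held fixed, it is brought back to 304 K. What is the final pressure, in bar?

P₃ ≈ 13.8 bar

Adiabatic step (PV^γ = const): P₂ = 3.26×4.23^(1.31) = 21.56 bar; T₂ = 304×4.23^(0.31) = 475.4 K.
Isochoric: P₃ = P₂(T₃/T₂) = 21.56 × (304/475.4) = 13.79 bar.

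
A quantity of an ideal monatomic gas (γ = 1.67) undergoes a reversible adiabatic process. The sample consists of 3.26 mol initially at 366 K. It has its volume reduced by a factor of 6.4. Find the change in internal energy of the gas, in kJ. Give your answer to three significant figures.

ΔU ≈ 36.5 kJ

For a reversible adiabat TV^(γ−1) is constant, so T₂ = T₁ (V₁/V₂)^(γ−1).
T₂ = 366 × 6.4^(0.67) = 1269 K.
Q = 0, so ΔU = W_on_gas = nCᵥΔT with Cᵥ = R/(γ−1) = 12.41 J/(mol·K).
ΔU = 3.26 × 12.41 × (1269 − 366) = 36550 J.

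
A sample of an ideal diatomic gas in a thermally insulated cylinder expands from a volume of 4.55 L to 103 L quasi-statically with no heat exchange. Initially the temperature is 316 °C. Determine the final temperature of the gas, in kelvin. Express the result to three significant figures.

T₂ ≈ 169 K

For a reversible adiabat TV^(γ−1) is constant, so T₂ = T₁ (V₁/V₂)^(γ−1).
For a diatomic ideal gas γ = 7/5, so γ−1 = 2/5.
T₁ = 316 °C = 589.1 K.
T₂ = 589.1 × (4.55/103)^(2/5) = 169.2 K.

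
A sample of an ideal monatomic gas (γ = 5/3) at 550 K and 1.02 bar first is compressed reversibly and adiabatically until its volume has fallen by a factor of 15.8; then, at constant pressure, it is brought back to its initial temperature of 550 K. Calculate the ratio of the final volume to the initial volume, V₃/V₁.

V₃/V₁ ≈ 0.0101

Adiabatic step: V₂/V₁ = 0.06329; T₂ = T₁·15.8^(2/3) = 3463 K.
Isobaric step: V₃/V₂ = T₃/T₂ = 550/3463.
V₃/V₁ = (V₂/V₁)(V₃/V₂) = 0.06329 × (550/3463) = 0.01005.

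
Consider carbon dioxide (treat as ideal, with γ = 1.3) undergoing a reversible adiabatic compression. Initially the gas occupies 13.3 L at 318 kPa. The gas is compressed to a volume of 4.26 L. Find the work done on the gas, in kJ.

W ≈ 5.74 kJ

P₂ = P₁(V₁/V₂)^γ = 318×(13.3/4.26)^(1.3) = 1397 kPa.
For a reversible adiabat, W_by_gas = (P₁V₁ − P₂V₂)/(γ−1).
W_by = (318000×0.0133 − 1.397×10^6×0.00426) / (0.3) = -5740 J.
W_on_gas = −W_by = 5740 J.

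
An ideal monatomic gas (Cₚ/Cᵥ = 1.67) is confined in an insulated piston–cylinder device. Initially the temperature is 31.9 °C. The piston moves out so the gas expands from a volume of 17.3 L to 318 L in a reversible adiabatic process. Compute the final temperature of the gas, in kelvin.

T₂ ≈ 43.4 K

For a reversible adiabat TV^(γ−1) is constant, so T₂ = T₁ (V₁/V₂)^(γ−1).
T₁ = 31.9 °C = 305 K.
T₂ = 305 × (17.3/318)^(0.67) = 43.37 K.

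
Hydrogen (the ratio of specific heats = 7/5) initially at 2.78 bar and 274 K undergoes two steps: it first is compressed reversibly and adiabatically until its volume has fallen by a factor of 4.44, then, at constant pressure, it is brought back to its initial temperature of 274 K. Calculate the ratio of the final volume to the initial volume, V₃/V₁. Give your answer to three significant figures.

V₃/V₁ ≈ 0.124

Adiabatic step: V₂/V₁ = 0.2252; T₂ = T₁·4.44^(2/5) = 497.4 K.
Isobaric step: V₃/V₂ = T₃/T₂ = 274/497.4.
V₃/V₁ = (V₂/V₁)(V₃/V₂) = 0.2252 × (274/497.4) = 0.1241.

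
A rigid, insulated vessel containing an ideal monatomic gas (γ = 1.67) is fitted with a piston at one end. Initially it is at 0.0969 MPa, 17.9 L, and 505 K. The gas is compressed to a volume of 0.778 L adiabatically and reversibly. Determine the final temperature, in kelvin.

Adiabatic: T₁V₁^(γ−1) = T₂V₂^(γ−1) ⇒ T₂ = T₁ (V₁/V₂)^(γ−1).
T₂ = 505 × (17.9/0.778)^(0.67) = 4128 K.

T₂ ≈ 4130 K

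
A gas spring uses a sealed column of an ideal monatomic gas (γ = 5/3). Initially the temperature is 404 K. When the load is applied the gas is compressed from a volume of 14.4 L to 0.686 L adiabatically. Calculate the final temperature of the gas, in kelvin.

Adiabatic: T₁V₁^(γ−1) = T₂V₂^(γ−1) ⇒ T₂ = T₁ (V₁/V₂)^(γ−1).
T₂ = 404 × (14.4/0.686)^(2/3) = 3074 K.

T₂ ≈ 3070 K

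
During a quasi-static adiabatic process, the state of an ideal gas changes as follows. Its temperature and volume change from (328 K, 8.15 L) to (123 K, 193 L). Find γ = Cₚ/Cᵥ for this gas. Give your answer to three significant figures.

γ ≈ 1.31

TV^(γ−1) = const ⇒ γ − 1 = ln(T₂/T₁) / ln(V₁/V₂).
γ = 1 + ln(123/328) / ln(8.15/193) = 1.31.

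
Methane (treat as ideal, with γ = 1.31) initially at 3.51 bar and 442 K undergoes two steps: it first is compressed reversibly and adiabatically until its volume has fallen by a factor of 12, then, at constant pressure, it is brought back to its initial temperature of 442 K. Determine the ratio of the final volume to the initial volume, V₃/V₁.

Adiabatic step: V₂/V₁ = 0.08333; T₂ = T₁·12^(0.31) = 954.9 K.
Isobaric step: V₃/V₂ = T₃/T₂ = 442/954.9.
V₃/V₁ = (V₂/V₁)(V₃/V₂) = 0.08333 × (442/954.9) = 0.03857.

V₃/V₁ ≈ 0.0386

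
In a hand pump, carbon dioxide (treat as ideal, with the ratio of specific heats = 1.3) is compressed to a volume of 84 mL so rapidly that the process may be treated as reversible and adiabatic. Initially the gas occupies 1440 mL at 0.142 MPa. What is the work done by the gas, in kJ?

P₂ = P₁(V₁/V₂)^γ = 0.142×(1440/84)^(1.3) = 5.709 MPa.
For a reversible adiabat, W_by_gas = (P₁V₁ − P₂V₂)/(γ−1).
W_by = (142000×0.00144 − 5.709×10^6×8.4×10^-5) / (0.3) = -917.1 J.

W ≈ -0.917 kJ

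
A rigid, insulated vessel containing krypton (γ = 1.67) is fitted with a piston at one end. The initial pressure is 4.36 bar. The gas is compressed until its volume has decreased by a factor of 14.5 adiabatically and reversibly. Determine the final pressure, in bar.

Since PV^γ is constant along a reversible adiabat, P₂ = P₁ (V₁/V₂)^γ.
P₂ = 4.36 × 14.5^(1.67) = 379.3 bar.

P₂ ≈ 379 bar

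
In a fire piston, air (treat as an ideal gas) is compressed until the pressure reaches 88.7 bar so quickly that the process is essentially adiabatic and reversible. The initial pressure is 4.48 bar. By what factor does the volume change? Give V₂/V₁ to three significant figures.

From PV^γ = const, V₂/V₁ = (P₁/P₂)^(1/γ).
For a diatomic ideal gas γ = 7/5.
V₂/V₁ = (4.48/88.7)^(5/7) = 0.1185.

V₂/V₁ ≈ 0.119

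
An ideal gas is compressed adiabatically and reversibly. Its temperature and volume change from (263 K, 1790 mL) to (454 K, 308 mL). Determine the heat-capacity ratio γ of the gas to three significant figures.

TV^(γ−1) = const ⇒ γ − 1 = ln(T₂/T₁) / ln(V₁/V₂).
γ = 1 + ln(454/263) / ln(1790/308) = 1.31.

γ ≈ 1.31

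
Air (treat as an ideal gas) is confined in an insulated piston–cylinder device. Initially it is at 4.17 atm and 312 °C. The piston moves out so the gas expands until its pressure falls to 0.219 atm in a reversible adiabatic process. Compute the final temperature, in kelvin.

Along an adiabat T P^((1−γ)/γ) is constant, so T₂ = T₁ (P₂/P₁)^((γ−1)/γ).
For a diatomic ideal gas γ = 7/5, so (γ−1)/γ = 2/7.
T₁ = 312 °C = 585.1 K.
T₂ = 585.1 × (0.219/4.17)^(2/7) = 252.1 K.

T₂ ≈ 252 K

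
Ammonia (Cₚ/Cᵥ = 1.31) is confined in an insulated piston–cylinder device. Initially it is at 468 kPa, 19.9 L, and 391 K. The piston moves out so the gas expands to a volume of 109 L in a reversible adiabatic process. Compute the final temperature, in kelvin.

T₂ ≈ 231 K

Adiabatic: T₁V₁^(γ−1) = T₂V₂^(γ−1) ⇒ T₂ = T₁ (V₁/V₂)^(γ−1).
T₂ = 391 × (19.9/109)^(0.31) = 230.8 K.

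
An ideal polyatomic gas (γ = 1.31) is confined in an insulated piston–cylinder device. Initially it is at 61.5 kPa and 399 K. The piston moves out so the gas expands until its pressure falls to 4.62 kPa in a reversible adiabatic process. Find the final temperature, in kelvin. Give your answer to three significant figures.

Along an adiabat T P^((1−γ)/γ) is constant, so T₂ = T₁ (P₂/P₁)^((γ−1)/γ).
T₂ = 399 × (4.62/61.5)^(0.237) = 216.2 K.

T₂ ≈ 216 K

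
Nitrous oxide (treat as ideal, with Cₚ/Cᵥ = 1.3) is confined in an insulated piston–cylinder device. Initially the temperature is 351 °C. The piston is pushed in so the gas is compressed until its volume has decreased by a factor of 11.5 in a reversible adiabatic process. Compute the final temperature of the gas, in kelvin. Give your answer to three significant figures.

T₂ ≈ 1300 K

For a reversible adiabat TV^(γ−1) is constant, so T₂ = T₁ (V₁/V₂)^(γ−1).
T₁ = 351 °C = 624.1 K.
T₂ = 624.1 × 11.5^(0.3) = 1299 K.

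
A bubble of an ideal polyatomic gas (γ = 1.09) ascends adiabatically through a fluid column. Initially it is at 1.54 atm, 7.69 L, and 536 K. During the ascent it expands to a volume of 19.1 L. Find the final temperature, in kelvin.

Adiabatic: T₁V₁^(γ−1) = T₂V₂^(γ−1) ⇒ T₂ = T₁ (V₁/V₂)^(γ−1).
T₂ = 536 × (7.69/19.1)^(0.09) = 493.9 K.

T₂ ≈ 494 K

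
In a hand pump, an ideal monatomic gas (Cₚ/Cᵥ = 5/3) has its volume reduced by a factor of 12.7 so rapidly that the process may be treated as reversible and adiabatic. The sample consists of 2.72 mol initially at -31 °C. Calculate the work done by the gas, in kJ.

W ≈ -36.5 kJ

Adiabatic: T₁V₁^(γ−1) = T₂V₂^(γ−1) ⇒ T₂ = T₁ (V₁/V₂)^(γ−1).
T₁ = -31 °C = 242.1 K.
T₂ = 242.1 × 12.7^(2/3) = 1318 K.
Q = 0, so ΔU = W_on_gas = nCᵥΔT with Cᵥ = R/(γ−1) = 12.47 J/(mol·K).
ΔU = 2.72 × 12.47 × (1318 − 242.1) = 36500 J.
Work done by the gas = −ΔU = -36500 J.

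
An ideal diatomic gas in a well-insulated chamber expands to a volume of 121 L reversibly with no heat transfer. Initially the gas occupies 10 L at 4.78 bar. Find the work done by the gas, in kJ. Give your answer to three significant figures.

γ = 7/5 for a diatomic ideal gas.
P₂ = P₁(V₁/V₂)^γ = 4.78×(10/121)^(7/5) = 0.1457 bar.
For a reversible adiabat, W_by_gas = (P₁V₁ − P₂V₂)/(γ−1).
W_by = (478000×0.01 − 14570×0.121) / (2/5) = 7542 J.

W ≈ 7.54 kJ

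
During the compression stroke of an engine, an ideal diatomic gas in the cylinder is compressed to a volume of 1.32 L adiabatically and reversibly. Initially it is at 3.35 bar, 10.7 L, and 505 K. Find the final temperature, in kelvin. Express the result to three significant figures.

T₂ ≈ 1170 K

For a reversible adiabat TV^(γ−1) is constant, so T₂ = T₁ (V₁/V₂)^(γ−1).
γ = 7/5 for a diatomic ideal gas.
T₂ = 505 × (10.7/1.32)^(2/5) = 1166 K.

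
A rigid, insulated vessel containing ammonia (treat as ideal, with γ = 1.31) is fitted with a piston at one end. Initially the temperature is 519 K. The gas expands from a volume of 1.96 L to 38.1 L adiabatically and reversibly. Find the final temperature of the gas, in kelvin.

Adiabatic: T₁V₁^(γ−1) = T₂V₂^(γ−1) ⇒ T₂ = T₁ (V₁/V₂)^(γ−1).
T₂ = 519 × (1.96/38.1)^(0.31) = 206.9 K.

T₂ ≈ 207 K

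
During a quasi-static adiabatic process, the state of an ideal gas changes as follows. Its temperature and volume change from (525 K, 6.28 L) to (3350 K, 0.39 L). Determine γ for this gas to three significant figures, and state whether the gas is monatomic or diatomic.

γ ≈ 1.67; monatomic

TV^(γ−1) = const ⇒ γ − 1 = ln(T₂/T₁) / ln(V₁/V₂).
γ = 1 + ln(3350/525) / ln(6.28/0.39) = 1.667.
γ ≈ 1.67 is close to 5/3, so the gas is monatomic.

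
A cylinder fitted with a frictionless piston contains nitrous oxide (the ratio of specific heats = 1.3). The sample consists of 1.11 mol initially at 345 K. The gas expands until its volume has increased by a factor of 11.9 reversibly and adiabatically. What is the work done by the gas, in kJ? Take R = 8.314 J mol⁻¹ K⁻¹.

For a reversible adiabat TV^(γ−1) is constant, so T₂ = T₁ (V₁/V₂)^(γ−1).
T₂ = 345 × (1/11.9)^(0.3) = 164.1 K.
Q = 0, so ΔU = W_on_gas = nCᵥΔT with Cᵥ = R/(γ−1) = 27.71 J/(mol·K).
ΔU = 1.11 × 27.71 × (164.1 − 345) = -5564 J.
Work done by the gas = −ΔU = 5564 J.

W ≈ 5.56 kJ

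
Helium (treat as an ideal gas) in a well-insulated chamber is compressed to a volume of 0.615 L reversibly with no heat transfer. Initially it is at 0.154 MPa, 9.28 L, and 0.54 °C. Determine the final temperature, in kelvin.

Adiabatic: T₁V₁^(γ−1) = T₂V₂^(γ−1) ⇒ T₂ = T₁ (V₁/V₂)^(γ−1).
γ = 5/3 for a monatomic ideal gas.
T₁ = 0.54 °C = 273.7 K.
T₂ = 273.7 × (9.28/0.615)^(2/3) = 1671 K.

T₂ ≈ 1670 K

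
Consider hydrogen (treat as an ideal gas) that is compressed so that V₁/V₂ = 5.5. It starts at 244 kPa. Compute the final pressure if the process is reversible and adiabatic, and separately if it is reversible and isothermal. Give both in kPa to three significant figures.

For a diatomic ideal gas γ = 7/5.
Isothermal: P₂ = P₁(V₁/V₂) = 244×5.5 = 1342 kPa.
Adiabatic: P₂ = P₁(V₁/V₂)^γ = 244×5.5^(7/5) = 2654 kPa.

adiabatic: 2650 kPa; isothermal: 1340 kPa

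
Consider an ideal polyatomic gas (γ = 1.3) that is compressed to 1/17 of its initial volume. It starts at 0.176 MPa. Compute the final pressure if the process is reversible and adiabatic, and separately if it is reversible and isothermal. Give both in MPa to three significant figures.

Isothermal: P₂ = P₁(V₁/V₂) = 0.176×17 = 2.992 MPa.
Adiabatic: P₂ = P₁(V₁/V₂)^γ = 0.176×17^(1.3) = 7 MPa.

adiabatic: 7.00 MPa; isothermal: 2.99 MPa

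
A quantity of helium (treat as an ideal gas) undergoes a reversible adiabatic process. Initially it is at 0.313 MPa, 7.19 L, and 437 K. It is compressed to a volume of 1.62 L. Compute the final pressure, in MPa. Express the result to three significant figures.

P₂ ≈ 3.75 MPa

Since PV^γ is constant along a reversible adiabat, P₂ = P₁ (V₁/V₂)^γ.
γ = 5/3 for a monatomic ideal gas.
P₂ = 0.313 × (7.19/1.62)^(5/3) = 3.752 MPa.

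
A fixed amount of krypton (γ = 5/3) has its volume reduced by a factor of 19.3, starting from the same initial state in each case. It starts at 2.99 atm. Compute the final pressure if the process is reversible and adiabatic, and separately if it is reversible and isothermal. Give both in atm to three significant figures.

adiabatic: 415 atm; isothermal: 57.7 atm

Isothermal: P₂ = P₁(V₁/V₂) = 2.99×19.3 = 57.71 atm.
Adiabatic: P₂ = P₁(V₁/V₂)^γ = 2.99×19.3^(5/3) = 415.2 atm.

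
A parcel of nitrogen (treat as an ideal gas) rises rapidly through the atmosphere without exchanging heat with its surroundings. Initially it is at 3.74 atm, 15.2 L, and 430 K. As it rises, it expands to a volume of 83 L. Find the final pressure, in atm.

P₂ ≈ 0.347 atm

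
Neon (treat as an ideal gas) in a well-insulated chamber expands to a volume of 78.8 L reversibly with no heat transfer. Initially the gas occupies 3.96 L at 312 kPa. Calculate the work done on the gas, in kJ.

γ = 5/3 for a monatomic ideal gas.
P₂ = P₁(V₁/V₂)^γ = 312×(3.96/78.8)^(5/3) = 2.135 kPa.
For a reversible adiabat, W_by_gas = (P₁V₁ − P₂V₂)/(γ−1).
W_by = (312000×0.00396 − 2135×0.0788) / (2/3) = 1601 J.
W_on_gas = −W_by = -1601 J.

W ≈ -1.60 kJ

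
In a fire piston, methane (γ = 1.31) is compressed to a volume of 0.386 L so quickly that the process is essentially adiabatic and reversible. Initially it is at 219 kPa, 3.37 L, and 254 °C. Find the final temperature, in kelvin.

T₂ ≈ 1030 K

For a reversible adiabat TV^(γ−1) is constant, so T₂ = T₁ (V₁/V₂)^(γ−1).
T₁ = 254 °C = 527.1 K.
T₂ = 527.1 × (3.37/0.386)^(0.31) = 1032 K.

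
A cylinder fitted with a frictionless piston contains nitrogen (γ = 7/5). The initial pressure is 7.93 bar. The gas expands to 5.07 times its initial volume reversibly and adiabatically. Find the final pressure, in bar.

P₂ ≈ 0.817 bar

Since PV^γ is constant along a reversible adiabat, P₂ = P₁ (V₁/V₂)^γ.
P₂ = 7.93 × (1/5.07)^(7/5) = 0.8171 bar.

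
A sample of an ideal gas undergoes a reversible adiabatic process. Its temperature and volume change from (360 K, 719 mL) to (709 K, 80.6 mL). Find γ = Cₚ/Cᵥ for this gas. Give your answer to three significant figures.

γ ≈ 1.31

TV^(γ−1) = const ⇒ γ − 1 = ln(T₂/T₁) / ln(V₁/V₂).
γ = 1 + ln(709/360) / ln(719/80.6) = 1.31.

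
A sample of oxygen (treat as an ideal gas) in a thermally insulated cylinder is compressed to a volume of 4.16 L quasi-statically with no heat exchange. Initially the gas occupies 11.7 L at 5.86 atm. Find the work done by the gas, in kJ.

W ≈ -8.90 kJ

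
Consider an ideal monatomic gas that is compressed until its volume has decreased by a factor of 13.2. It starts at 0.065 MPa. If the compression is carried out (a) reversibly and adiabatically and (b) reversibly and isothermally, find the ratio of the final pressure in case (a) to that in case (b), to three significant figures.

For a monatomic ideal gas γ = 5/3.
Isothermal: P_b = P₁(V₁/V₂) = 0.065×13.2.
Adiabatic: P_a = P₁(V₁/V₂)^γ = 0.065×13.2^(5/3).
P_a/P_b = (V₁/V₂)^(γ−1) = 13.2^(2/3) = 5.585.

P_adiabatic / P_isothermal ≈ 5.59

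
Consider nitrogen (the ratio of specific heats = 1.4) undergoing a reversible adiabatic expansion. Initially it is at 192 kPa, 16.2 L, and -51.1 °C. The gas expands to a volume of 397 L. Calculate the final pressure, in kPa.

Since PV^γ is constant along a reversible adiabat, P₂ = P₁ (V₁/V₂)^γ.
P₂ = 192 × (16.2/397)^(1.4) = 2.179 kPa.

P₂ ≈ 2.18 kPa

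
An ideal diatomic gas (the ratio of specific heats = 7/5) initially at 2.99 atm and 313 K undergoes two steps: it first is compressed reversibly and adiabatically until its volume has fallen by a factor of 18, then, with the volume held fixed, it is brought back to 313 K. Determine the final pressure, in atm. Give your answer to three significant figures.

P₃ ≈ 53.8 atm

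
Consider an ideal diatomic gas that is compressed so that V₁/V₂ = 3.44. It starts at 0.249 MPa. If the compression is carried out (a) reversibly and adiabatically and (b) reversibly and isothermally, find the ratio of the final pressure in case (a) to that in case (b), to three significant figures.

P_adiabatic / P_isothermal ≈ 1.64

For a diatomic ideal gas γ = 7/5.
Isothermal: P_b = P₁(V₁/V₂) = 0.249×3.44.
Adiabatic: P_a = P₁(V₁/V₂)^γ = 0.249×3.44^(7/5).
P_a/P_b = (V₁/V₂)^(γ−1) = 3.44^(2/5) = 1.639.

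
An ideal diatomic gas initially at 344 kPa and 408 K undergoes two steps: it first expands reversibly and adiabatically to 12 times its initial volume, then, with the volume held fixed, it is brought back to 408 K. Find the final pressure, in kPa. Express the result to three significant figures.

For a diatomic ideal gas γ = 7/5.
Adiabatic step (PV^γ = const): P₂ = 344×(1/12)^(7/5) = 10.61 kPa; T₂ = 408×(1/12)^(2/5) = 151 K.
Isochoric: P₃ = P₂(T₃/T₂) = 10.61 × (408/151) = 28.67 kPa.

P₃ ≈ 28.7 kPa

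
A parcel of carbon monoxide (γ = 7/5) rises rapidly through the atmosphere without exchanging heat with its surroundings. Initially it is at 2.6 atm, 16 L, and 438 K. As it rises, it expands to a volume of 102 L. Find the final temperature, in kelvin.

For a reversible adiabat TV^(γ−1) is constant, so T₂ = T₁ (V₁/V₂)^(γ−1).
T₂ = 438 × (16/102)^(2/5) = 208.8 K.

T₂ ≈ 209 K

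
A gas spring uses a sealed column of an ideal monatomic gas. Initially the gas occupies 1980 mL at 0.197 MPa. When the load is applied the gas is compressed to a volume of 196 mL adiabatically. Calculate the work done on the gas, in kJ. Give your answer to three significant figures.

W ≈ 2.15 kJ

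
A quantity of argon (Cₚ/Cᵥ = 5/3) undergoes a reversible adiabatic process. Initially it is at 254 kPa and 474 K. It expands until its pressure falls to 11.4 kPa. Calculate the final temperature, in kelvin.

T₂ ≈ 137 K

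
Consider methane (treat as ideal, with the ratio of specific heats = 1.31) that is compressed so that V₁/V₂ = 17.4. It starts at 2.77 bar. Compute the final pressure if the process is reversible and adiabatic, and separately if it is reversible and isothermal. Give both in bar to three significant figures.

adiabatic: 117 bar; isothermal: 48.2 bar

Isothermal: P₂ = P₁(V₁/V₂) = 2.77×17.4 = 48.2 bar.
Adiabatic: P₂ = P₁(V₁/V₂)^γ = 2.77×17.4^(1.31) = 116.8 bar.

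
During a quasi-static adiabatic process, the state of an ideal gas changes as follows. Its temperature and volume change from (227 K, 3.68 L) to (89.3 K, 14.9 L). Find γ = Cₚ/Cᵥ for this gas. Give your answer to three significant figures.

γ ≈ 1.67

TV^(γ−1) = const ⇒ γ − 1 = ln(T₂/T₁) / ln(V₁/V₂).
γ = 1 + ln(89.3/227) / ln(3.68/14.9) = 1.667.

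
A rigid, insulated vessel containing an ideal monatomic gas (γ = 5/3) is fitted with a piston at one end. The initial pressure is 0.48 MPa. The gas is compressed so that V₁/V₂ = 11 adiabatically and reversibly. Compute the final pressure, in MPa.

Since PV^γ is constant along a reversible adiabat, P₂ = P₁ (V₁/V₂)^γ.
P₂ = 0.48 × 11^(5/3) = 26.12 MPa.

P₂ ≈ 26.1 MPa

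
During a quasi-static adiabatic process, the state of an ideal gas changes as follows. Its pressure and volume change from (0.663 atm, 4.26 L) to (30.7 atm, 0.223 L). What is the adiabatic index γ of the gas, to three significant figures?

PV^γ = const ⇒ γ = ln(P₂/P₁) / ln(V₁/V₂).
γ = ln(30.7/0.663) / ln(4.26/0.223) = 1.3.

γ ≈ 1.30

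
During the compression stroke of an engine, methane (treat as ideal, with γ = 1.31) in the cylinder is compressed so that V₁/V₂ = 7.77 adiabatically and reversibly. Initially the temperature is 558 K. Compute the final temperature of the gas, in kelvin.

Adiabatic: T₁V₁^(γ−1) = T₂V₂^(γ−1) ⇒ T₂ = T₁ (V₁/V₂)^(γ−1).
T₂ = 558 × 7.77^(0.31) = 1054 K.

T₂ ≈ 1050 K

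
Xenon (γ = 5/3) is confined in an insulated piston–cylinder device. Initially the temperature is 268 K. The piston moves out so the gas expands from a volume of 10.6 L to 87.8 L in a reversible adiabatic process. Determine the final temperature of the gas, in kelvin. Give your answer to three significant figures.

T₂ ≈ 65.5 K

For a reversible adiabat TV^(γ−1) is constant, so T₂ = T₁ (V₁/V₂)^(γ−1).
T₂ = 268 × (10.6/87.8)^(2/3) = 65.46 K.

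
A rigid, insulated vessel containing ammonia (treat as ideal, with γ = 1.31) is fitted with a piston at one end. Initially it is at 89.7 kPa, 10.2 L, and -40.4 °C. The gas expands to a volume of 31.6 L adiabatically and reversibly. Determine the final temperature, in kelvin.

T₂ ≈ 164 K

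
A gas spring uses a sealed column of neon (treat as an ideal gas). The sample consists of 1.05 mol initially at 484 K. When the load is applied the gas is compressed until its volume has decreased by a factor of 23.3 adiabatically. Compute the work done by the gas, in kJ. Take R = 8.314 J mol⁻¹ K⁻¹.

W ≈ -45.4 kJ

For a reversible adiabat TV^(γ−1) is constant, so T₂ = T₁ (V₁/V₂)^(γ−1).
γ = 5/3 for a monatomic ideal gas, so γ−1 = 2/3.
T₂ = 484 × 23.3^(2/3) = 3948 K.
Q = 0, so ΔU = W_on_gas = nCᵥΔT with Cᵥ = R/(γ−1) = 12.47 J/(mol·K).
ΔU = 1.05 × 12.47 × (3948 − 484) = 45360 J.
Work done by the gas = −ΔU = -45360 J.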